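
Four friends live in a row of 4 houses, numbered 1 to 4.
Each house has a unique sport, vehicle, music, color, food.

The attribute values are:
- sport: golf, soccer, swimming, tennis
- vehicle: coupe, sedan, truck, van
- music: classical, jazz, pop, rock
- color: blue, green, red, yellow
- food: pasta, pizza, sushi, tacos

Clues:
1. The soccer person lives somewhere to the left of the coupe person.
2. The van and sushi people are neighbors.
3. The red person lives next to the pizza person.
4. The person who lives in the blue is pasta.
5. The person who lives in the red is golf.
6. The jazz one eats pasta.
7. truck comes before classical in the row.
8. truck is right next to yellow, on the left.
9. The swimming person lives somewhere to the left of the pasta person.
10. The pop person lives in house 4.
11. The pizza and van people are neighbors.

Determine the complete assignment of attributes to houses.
Solution:

House | Sport | Vehicle | Music | Color | Food
----------------------------------------------
  1   | golf | truck | rock | red | tacos
  2   | swimming | sedan | classical | yellow | pizza
  3   | soccer | van | jazz | blue | pasta
  4   | tennis | coupe | pop | green | sushi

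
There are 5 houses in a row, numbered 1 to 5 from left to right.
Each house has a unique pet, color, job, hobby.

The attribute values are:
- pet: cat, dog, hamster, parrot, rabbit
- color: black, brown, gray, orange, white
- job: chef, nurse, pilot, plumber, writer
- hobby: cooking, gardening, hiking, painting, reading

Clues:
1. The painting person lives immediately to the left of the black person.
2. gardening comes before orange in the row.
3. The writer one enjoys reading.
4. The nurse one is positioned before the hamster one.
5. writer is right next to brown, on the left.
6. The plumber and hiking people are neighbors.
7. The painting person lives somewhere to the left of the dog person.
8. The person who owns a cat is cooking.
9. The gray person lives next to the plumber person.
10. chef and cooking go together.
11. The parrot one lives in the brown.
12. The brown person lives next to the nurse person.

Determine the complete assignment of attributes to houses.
Solution:

House | Pet | Color | Job | Hobby
---------------------------------
  1   | rabbit | gray | writer | reading
  2   | parrot | brown | plumber | painting
  3   | dog | black | nurse | hiking
  4   | hamster | white | pilot | gardening
  5   | cat | orange | chef | cooking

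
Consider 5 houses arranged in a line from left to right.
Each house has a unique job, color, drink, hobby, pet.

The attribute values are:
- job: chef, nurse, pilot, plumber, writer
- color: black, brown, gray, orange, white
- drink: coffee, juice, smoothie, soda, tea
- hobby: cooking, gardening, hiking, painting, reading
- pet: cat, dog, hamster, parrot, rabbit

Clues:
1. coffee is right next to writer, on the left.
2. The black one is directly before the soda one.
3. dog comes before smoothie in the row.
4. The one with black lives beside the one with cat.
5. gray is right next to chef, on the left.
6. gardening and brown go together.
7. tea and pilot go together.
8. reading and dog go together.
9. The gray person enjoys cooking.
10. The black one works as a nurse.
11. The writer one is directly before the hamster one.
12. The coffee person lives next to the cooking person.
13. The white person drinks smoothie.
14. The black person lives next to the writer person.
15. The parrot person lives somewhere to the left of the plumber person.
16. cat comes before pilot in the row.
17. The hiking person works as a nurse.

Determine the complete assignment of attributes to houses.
Solution:

House | Job | Color | Drink | Hobby | Pet
-----------------------------------------
  1   | nurse | black | coffee | hiking | parrot
  2   | writer | gray | soda | cooking | cat
  3   | chef | brown | juice | gardening | hamster
  4   | pilot | orange | tea | reading | dog
  5   | plumber | white | smoothie | painting | rabbit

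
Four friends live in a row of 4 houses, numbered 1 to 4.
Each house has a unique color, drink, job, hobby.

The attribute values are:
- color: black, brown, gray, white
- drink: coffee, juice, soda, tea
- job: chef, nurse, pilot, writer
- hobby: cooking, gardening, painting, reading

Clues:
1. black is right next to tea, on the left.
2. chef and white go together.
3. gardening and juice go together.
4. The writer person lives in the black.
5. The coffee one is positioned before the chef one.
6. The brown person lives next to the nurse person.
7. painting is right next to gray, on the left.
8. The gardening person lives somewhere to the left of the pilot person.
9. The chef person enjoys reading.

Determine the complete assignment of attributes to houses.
Solution:

House | Color | Drink | Job | Hobby
-----------------------------------
  1   | black | juice | writer | gardening
  2   | brown | tea | pilot | painting
  3   | gray | coffee | nurse | cooking
  4   | white | soda | chef | reading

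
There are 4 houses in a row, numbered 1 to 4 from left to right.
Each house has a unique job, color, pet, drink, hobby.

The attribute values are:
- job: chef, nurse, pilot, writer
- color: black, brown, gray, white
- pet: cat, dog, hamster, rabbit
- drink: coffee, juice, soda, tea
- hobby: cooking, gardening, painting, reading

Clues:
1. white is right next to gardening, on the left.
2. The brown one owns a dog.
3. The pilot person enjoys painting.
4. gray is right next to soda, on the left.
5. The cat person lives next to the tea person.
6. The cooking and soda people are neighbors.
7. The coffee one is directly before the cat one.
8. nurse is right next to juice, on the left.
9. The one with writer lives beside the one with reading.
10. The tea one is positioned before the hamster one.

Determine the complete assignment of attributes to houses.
Solution:

House | Job | Color | Pet | Drink | Hobby
-----------------------------------------
  1   | writer | gray | rabbit | coffee | cooking
  2   | chef | white | cat | soda | reading
  3   | nurse | brown | dog | tea | gardening
  4   | pilot | black | hamster | juice | painting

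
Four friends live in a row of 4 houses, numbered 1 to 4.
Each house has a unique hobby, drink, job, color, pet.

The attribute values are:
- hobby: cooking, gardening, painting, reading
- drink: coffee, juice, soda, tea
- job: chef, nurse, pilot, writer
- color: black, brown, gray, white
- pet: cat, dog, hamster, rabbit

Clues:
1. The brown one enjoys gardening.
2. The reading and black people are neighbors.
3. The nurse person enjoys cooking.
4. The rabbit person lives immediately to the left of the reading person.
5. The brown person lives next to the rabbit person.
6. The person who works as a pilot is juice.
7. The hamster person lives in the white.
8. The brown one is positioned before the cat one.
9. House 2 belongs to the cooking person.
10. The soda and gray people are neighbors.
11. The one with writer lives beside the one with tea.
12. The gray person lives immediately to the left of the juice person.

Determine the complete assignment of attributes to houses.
Solution:

House | Hobby | Drink | Job | Color | Pet
-----------------------------------------
  1   | gardening | soda | writer | brown | dog
  2   | cooking | tea | nurse | gray | rabbit
  3   | reading | juice | pilot | white | hamster
  4   | painting | coffee | chef | black | cat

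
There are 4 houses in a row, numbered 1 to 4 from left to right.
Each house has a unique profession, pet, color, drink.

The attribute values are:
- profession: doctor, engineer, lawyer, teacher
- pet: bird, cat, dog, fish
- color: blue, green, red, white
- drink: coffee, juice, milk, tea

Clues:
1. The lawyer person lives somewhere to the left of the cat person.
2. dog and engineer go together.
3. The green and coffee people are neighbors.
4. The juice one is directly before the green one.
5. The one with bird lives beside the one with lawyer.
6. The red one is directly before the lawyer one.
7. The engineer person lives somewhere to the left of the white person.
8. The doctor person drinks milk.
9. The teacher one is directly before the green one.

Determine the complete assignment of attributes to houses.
Solution:

House | Profession | Pet | Color | Drink
----------------------------------------
  1   | teacher | bird | red | juice
  2   | lawyer | fish | green | tea
  3   | engineer | dog | blue | coffee
  4   | doctor | cat | white | milk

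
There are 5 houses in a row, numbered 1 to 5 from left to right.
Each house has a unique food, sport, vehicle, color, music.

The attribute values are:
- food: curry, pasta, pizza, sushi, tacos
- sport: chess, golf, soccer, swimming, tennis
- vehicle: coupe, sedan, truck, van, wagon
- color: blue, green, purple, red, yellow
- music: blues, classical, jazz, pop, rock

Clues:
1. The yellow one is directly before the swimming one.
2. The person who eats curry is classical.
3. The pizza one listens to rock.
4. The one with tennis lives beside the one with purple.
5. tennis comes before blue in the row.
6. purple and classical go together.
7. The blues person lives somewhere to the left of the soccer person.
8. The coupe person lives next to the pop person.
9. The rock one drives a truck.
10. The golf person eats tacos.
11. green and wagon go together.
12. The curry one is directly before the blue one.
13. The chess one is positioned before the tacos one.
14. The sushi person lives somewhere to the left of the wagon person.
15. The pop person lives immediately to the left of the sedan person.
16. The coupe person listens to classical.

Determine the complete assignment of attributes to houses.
Solution:

House | Food | Sport | Vehicle | Color | Music
----------------------------------------------
  1   | pizza | tennis | truck | yellow | rock
  2   | curry | swimming | coupe | purple | classical
  3   | sushi | chess | van | blue | pop
  4   | tacos | golf | sedan | red | blues
  5   | pasta | soccer | wagon | green | jazz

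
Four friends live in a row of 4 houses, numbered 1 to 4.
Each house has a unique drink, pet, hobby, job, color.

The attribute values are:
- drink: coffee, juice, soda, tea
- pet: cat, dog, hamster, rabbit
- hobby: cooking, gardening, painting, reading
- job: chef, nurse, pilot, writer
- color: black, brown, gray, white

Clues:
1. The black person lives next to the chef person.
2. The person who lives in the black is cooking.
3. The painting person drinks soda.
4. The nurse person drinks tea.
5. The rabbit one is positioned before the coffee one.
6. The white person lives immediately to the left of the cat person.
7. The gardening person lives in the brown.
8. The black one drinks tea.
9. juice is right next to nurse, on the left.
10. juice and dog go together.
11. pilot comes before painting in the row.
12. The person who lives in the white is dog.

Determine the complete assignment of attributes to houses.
Solution:

House | Drink | Pet | Hobby | Job | Color
-----------------------------------------
  1   | juice | dog | reading | pilot | white
  2   | tea | cat | cooking | nurse | black
  3   | soda | rabbit | painting | chef | gray
  4   | coffee | hamster | gardening | writer | brown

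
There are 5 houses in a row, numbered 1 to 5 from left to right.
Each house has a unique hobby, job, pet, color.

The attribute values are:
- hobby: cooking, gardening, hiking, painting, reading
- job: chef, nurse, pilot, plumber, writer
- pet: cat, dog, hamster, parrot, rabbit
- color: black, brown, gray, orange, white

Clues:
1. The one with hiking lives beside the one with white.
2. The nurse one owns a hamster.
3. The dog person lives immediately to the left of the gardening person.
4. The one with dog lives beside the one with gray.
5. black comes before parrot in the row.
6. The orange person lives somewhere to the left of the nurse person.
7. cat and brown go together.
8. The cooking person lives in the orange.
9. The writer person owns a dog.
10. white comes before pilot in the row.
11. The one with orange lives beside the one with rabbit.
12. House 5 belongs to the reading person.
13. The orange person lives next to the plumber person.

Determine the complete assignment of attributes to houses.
Solution:

House | Hobby | Job | Pet | Color
---------------------------------
  1   | cooking | writer | dog | orange
  2   | gardening | plumber | rabbit | gray
  3   | hiking | nurse | hamster | black
  4   | painting | chef | parrot | white
  5   | reading | pilot | cat | brown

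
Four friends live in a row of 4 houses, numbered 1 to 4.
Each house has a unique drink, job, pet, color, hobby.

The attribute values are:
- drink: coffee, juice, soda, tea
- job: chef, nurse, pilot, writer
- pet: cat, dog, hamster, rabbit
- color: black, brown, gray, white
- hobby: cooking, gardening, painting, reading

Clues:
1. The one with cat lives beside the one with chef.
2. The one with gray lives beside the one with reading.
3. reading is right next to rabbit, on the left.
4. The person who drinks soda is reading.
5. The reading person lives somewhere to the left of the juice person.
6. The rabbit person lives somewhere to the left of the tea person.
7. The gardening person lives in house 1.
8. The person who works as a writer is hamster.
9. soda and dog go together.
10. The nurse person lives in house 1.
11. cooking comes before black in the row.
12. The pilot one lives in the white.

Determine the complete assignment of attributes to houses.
Solution:

House | Drink | Job | Pet | Color | Hobby
-----------------------------------------
  1   | coffee | nurse | cat | gray | gardening
  2   | soda | chef | dog | brown | reading
  3   | juice | pilot | rabbit | white | cooking
  4   | tea | writer | hamster | black | painting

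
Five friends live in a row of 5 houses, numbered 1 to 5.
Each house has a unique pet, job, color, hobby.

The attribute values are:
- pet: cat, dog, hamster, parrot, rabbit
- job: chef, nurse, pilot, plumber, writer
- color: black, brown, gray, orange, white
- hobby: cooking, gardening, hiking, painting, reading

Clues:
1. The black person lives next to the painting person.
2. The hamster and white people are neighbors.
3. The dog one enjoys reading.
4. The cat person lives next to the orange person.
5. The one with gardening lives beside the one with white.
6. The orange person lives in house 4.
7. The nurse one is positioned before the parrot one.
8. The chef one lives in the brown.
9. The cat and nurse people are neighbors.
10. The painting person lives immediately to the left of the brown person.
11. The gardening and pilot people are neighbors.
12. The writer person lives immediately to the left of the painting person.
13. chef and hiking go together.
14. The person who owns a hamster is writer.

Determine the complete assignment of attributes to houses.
Solution:

House | Pet | Job | Color | Hobby
---------------------------------
  1   | hamster | writer | black | gardening
  2   | rabbit | pilot | white | painting
  3   | cat | chef | brown | hiking
  4   | dog | nurse | orange | reading
  5   | parrot | plumber | gray | cooking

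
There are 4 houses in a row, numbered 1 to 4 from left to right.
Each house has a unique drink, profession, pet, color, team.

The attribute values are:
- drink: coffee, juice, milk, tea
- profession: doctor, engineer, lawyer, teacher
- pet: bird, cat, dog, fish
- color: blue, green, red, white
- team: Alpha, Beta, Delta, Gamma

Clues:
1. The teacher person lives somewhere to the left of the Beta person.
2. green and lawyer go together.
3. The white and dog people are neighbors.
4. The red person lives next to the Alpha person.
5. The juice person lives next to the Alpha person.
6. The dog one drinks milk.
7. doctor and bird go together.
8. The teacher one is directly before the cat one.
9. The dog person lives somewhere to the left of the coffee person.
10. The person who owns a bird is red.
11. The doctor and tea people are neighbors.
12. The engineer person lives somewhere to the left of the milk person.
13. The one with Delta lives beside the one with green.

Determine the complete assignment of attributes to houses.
Solution:

House | Drink | Profession | Pet | Color | Team
-----------------------------------------------
  1   | juice | doctor | bird | red | Gamma
  2   | tea | engineer | fish | white | Alpha
  3   | milk | teacher | dog | blue | Delta
  4   | coffee | lawyer | cat | green | Beta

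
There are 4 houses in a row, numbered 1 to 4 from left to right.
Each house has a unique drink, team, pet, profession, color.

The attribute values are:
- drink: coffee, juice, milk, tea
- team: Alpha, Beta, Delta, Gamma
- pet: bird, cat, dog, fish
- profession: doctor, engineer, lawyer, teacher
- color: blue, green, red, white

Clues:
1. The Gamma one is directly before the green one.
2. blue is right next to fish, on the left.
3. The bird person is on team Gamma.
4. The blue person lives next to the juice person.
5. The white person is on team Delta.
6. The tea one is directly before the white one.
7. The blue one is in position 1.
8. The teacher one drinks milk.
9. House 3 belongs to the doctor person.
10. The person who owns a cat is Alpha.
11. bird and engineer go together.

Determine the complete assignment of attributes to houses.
Solution:

House | Drink | Team | Pet | Profession | Color
-----------------------------------------------
  1   | coffee | Gamma | bird | engineer | blue
  2   | juice | Beta | fish | lawyer | green
  3   | tea | Alpha | cat | doctor | red
  4   | milk | Delta | dog | teacher | white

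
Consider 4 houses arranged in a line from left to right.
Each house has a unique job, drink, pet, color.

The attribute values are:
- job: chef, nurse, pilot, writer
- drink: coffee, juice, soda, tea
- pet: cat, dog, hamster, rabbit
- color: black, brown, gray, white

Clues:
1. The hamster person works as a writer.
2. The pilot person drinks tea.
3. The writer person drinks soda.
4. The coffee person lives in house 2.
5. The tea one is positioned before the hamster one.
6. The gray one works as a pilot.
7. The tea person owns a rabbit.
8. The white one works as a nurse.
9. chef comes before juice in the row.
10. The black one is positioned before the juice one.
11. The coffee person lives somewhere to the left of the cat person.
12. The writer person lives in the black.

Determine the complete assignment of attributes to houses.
Solution:

House | Job | Drink | Pet | Color
---------------------------------
  1   | pilot | tea | rabbit | gray
  2   | chef | coffee | dog | brown
  3   | writer | soda | hamster | black
  4   | nurse | juice | cat | white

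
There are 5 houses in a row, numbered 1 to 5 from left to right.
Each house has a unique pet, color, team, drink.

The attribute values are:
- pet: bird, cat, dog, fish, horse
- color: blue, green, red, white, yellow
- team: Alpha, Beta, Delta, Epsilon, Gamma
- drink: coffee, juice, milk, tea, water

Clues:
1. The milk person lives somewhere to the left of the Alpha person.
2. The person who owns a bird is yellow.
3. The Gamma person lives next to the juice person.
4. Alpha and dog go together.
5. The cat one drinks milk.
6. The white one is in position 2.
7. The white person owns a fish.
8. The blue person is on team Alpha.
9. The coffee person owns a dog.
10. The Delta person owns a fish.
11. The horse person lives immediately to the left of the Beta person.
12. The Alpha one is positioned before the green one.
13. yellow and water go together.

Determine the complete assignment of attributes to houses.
Solution:

House | Pet | Color | Team | Drink
----------------------------------
  1   | cat | red | Gamma | milk
  2   | fish | white | Delta | juice
  3   | dog | blue | Alpha | coffee
  4   | horse | green | Epsilon | tea
  5   | bird | yellow | Beta | water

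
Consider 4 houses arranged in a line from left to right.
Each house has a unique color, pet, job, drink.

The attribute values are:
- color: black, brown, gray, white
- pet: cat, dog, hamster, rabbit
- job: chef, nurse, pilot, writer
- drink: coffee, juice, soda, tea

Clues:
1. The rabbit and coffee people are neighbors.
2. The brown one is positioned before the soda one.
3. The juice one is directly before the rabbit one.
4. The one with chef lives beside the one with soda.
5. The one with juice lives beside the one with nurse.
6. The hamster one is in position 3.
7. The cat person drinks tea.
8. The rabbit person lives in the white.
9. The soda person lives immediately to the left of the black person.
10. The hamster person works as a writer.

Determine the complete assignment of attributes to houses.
Solution:

House | Color | Pet | Job | Drink
---------------------------------
  1   | brown | dog | chef | juice
  2   | white | rabbit | nurse | soda
  3   | black | hamster | writer | coffee
  4   | gray | cat | pilot | tea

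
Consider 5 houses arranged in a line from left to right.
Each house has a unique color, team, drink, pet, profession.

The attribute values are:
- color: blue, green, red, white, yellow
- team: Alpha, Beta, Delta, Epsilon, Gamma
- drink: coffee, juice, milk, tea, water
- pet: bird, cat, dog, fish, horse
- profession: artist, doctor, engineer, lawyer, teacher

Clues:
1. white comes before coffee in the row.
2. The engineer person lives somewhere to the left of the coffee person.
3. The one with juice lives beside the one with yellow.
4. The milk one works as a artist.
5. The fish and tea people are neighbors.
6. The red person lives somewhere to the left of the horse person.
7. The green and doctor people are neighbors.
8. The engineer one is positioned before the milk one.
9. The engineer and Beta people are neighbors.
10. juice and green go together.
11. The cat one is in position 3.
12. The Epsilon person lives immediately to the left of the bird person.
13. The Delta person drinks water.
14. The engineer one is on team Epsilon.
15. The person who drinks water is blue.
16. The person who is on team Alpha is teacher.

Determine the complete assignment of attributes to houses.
Solution:

House | Color | Team | Drink | Pet | Profession
-----------------------------------------------
  1   | green | Epsilon | juice | fish | engineer
  2   | yellow | Beta | tea | bird | doctor
  3   | white | Gamma | milk | cat | artist
  4   | red | Alpha | coffee | dog | teacher
  5   | blue | Delta | water | horse | lawyer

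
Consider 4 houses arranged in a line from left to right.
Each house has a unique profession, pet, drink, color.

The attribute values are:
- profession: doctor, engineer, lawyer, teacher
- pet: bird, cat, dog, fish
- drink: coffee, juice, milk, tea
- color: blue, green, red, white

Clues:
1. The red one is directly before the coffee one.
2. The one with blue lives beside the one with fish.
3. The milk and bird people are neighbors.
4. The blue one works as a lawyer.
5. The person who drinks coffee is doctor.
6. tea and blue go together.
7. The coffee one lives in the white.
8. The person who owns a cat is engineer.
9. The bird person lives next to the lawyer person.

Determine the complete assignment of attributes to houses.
Solution:

House | Profession | Pet | Drink | Color
----------------------------------------
  1   | engineer | cat | milk | red
  2   | doctor | bird | coffee | white
  3   | lawyer | dog | tea | blue
  4   | teacher | fish | juice | green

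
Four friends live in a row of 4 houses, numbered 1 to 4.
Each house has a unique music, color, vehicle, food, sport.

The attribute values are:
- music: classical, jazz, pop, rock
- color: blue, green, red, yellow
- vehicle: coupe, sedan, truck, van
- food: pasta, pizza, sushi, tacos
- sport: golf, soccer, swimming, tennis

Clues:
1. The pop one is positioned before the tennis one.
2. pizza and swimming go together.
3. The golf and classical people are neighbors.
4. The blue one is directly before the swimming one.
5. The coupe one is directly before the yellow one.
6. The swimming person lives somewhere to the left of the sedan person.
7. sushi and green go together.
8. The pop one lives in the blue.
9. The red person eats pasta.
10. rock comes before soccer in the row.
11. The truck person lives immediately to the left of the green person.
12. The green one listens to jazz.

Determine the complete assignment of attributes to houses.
Solution:

House | Music | Color | Vehicle | Food | Sport
----------------------------------------------
  1   | pop | blue | coupe | tacos | golf
  2   | classical | yellow | van | pizza | swimming
  3   | rock | red | truck | pasta | tennis
  4   | jazz | green | sedan | sushi | soccer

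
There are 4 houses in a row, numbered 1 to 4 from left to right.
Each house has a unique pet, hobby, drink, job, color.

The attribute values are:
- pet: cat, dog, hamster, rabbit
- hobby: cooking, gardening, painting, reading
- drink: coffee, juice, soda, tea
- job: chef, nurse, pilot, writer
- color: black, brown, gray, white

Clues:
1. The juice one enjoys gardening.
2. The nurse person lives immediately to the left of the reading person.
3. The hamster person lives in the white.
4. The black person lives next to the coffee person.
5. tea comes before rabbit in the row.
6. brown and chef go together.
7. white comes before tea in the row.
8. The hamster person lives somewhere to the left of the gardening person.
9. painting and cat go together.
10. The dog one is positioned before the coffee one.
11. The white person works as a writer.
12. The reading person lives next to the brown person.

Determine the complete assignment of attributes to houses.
Solution:

House | Pet | Hobby | Drink | Job | Color
-----------------------------------------
  1   | dog | cooking | soda | nurse | black
  2   | hamster | reading | coffee | writer | white
  3   | cat | painting | tea | chef | brown
  4   | rabbit | gardening | juice | pilot | gray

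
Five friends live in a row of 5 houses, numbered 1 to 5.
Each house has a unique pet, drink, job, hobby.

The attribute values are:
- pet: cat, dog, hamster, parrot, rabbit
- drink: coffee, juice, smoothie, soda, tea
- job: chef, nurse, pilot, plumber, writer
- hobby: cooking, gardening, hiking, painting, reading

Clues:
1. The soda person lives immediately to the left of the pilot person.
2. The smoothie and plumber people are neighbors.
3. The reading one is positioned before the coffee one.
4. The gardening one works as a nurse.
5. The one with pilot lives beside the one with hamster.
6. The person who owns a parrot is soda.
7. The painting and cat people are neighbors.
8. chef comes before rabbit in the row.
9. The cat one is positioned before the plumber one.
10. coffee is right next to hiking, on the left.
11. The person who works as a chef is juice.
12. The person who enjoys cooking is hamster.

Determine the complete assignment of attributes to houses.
Solution:

House | Pet | Drink | Job | Hobby
---------------------------------
  1   | parrot | soda | writer | painting
  2   | cat | smoothie | pilot | reading
  3   | hamster | coffee | plumber | cooking
  4   | dog | juice | chef | hiking
  5   | rabbit | tea | nurse | gardening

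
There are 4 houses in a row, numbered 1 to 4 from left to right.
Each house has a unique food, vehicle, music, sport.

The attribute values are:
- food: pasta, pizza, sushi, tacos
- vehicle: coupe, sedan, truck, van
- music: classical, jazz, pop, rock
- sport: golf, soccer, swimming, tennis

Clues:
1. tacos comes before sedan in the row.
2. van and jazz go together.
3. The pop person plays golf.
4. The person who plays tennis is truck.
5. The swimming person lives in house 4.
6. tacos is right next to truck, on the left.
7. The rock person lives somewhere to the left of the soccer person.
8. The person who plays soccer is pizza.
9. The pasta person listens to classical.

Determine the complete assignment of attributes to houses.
Solution:

House | Food | Vehicle | Music | Sport
--------------------------------------
  1   | tacos | coupe | pop | golf
  2   | sushi | truck | rock | tennis
  3   | pizza | van | jazz | soccer
  4   | pasta | sedan | classical | swimming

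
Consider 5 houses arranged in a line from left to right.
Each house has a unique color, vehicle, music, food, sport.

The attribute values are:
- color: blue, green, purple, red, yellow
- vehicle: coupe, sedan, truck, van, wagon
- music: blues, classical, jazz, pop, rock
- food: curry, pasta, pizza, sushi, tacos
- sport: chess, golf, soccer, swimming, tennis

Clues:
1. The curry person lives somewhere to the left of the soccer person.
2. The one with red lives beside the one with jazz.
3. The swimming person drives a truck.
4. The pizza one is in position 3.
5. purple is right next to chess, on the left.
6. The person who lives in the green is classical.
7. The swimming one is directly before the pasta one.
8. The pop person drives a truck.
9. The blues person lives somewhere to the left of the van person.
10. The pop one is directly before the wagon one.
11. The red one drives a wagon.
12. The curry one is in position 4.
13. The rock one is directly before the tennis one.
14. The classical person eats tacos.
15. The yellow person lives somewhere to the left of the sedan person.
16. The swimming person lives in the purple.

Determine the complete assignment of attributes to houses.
Solution:

House | Color | Vehicle | Music | Food | Sport
----------------------------------------------
  1   | purple | truck | pop | sushi | swimming
  2   | red | wagon | rock | pasta | chess
  3   | yellow | coupe | jazz | pizza | tennis
  4   | blue | sedan | blues | curry | golf
  5   | green | van | classical | tacos | soccer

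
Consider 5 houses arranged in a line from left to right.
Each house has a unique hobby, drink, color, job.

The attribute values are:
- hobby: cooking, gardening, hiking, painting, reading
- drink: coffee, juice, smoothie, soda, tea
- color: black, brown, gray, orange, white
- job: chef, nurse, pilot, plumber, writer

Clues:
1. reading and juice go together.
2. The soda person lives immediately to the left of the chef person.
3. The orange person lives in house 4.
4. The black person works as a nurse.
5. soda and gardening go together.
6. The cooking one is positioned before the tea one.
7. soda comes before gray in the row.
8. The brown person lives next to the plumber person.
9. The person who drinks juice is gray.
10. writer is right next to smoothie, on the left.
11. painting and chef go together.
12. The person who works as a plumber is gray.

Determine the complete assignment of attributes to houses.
Solution:

House | Hobby | Drink | Color | Job
-----------------------------------
  1   | gardening | soda | white | writer
  2   | painting | smoothie | brown | chef
  3   | reading | juice | gray | plumber
  4   | cooking | coffee | orange | pilot
  5   | hiking | tea | black | nurse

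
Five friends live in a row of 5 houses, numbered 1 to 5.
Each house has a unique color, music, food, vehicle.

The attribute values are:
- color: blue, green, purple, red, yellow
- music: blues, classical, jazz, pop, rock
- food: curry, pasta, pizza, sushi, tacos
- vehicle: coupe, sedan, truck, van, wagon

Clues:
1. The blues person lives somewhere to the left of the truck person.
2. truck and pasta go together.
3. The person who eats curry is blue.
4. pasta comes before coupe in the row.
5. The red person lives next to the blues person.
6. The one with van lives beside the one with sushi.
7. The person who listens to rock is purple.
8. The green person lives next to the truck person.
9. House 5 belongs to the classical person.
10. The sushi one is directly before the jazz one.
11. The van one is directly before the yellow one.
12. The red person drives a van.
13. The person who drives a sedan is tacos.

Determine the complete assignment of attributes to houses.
Solution:

House | Color | Music | Food | Vehicle
--------------------------------------
  1   | red | pop | pizza | van
  2   | yellow | blues | sushi | wagon
  3   | green | jazz | tacos | sedan
  4   | purple | rock | pasta | truck
  5   | blue | classical | curry | coupe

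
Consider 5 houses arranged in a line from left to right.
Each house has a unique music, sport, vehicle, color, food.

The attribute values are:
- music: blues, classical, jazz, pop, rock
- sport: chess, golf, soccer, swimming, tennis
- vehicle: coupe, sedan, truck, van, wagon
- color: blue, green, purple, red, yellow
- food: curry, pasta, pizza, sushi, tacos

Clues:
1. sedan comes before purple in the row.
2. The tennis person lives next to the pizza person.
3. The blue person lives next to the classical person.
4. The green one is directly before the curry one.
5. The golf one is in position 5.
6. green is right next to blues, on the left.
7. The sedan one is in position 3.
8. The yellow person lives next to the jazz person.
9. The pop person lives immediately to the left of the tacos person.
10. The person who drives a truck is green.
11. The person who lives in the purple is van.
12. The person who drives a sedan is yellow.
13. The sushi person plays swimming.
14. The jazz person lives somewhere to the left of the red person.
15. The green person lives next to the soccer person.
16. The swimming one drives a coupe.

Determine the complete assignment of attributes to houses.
Solution:

House | Music | Sport | Vehicle | Color | Food
----------------------------------------------
  1   | pop | swimming | coupe | blue | sushi
  2   | classical | chess | truck | green | tacos
  3   | blues | soccer | sedan | yellow | curry
  4   | jazz | tennis | van | purple | pasta
  5   | rock | golf | wagon | red | pizza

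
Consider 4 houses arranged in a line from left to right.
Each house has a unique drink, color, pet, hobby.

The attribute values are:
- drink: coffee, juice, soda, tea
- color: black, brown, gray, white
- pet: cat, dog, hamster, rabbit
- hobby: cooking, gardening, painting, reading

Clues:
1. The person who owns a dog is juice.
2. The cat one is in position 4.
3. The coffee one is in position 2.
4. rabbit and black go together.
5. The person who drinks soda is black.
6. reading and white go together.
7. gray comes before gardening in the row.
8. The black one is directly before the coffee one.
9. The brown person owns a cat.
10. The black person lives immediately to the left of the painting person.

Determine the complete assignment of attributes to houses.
Solution:

House | Drink | Color | Pet | Hobby
-----------------------------------
  1   | soda | black | rabbit | cooking
  2   | coffee | gray | hamster | painting
  3   | juice | white | dog | reading
  4   | tea | brown | cat | gardening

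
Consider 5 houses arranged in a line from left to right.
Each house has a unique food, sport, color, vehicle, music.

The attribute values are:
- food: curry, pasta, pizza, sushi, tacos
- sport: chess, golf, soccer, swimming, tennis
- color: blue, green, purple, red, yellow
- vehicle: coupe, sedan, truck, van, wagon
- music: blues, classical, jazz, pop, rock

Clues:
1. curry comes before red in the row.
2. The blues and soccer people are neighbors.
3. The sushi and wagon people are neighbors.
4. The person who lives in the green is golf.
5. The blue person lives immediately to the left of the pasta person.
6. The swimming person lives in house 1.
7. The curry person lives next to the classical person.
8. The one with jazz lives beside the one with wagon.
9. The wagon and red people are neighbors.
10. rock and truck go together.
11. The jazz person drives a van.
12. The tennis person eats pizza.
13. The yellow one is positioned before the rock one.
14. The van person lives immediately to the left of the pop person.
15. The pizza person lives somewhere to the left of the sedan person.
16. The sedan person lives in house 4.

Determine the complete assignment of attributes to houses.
Solution:

House | Food | Sport | Color | Vehicle | Music
----------------------------------------------
  1   | sushi | swimming | yellow | van | jazz
  2   | curry | golf | green | wagon | pop
  3   | pizza | tennis | red | coupe | classical
  4   | tacos | chess | blue | sedan | blues
  5   | pasta | soccer | purple | truck | rock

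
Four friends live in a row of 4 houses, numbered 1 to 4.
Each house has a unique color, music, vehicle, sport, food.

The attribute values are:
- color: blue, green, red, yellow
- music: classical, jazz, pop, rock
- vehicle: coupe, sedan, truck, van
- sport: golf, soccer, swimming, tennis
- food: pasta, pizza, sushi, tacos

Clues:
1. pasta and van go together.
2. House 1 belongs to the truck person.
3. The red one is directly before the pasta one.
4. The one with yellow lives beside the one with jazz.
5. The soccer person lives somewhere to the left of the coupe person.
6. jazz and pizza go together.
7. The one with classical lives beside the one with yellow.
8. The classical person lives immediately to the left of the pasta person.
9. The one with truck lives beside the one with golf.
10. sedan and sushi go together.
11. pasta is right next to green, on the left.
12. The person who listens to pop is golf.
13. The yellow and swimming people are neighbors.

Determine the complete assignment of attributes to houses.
Solution:

House | Color | Music | Vehicle | Sport | Food
----------------------------------------------
  1   | red | classical | truck | soccer | tacos
  2   | yellow | pop | van | golf | pasta
  3   | green | jazz | coupe | swimming | pizza
  4   | blue | rock | sedan | tennis | sushi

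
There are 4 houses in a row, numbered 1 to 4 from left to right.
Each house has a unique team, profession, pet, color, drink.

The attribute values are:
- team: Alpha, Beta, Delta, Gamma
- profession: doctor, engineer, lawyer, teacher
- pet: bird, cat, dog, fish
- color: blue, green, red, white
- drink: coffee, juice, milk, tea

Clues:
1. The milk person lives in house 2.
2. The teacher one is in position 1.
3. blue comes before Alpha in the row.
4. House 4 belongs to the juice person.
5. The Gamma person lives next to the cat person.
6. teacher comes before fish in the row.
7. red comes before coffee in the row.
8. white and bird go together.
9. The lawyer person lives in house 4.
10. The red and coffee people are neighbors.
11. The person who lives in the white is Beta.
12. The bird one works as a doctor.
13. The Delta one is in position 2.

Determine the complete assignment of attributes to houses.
Solution:

House | Team | Profession | Pet | Color | Drink
-----------------------------------------------
  1   | Gamma | teacher | dog | blue | tea
  2   | Delta | engineer | cat | red | milk
  3   | Beta | doctor | bird | white | coffee
  4   | Alpha | lawyer | fish | green | juice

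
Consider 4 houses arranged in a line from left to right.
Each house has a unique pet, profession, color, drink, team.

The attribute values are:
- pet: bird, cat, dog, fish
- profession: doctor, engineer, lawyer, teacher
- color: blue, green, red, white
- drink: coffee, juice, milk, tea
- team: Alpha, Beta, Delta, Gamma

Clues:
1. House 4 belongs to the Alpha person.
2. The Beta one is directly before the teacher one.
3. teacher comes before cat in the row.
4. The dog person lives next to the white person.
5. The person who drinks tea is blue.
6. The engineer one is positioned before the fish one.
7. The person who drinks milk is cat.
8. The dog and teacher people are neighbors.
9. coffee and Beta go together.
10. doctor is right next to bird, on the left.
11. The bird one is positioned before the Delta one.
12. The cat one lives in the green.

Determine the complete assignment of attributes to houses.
Solution:

House | Pet | Profession | Color | Drink | Team
-----------------------------------------------
  1   | dog | doctor | red | coffee | Beta
  2   | bird | teacher | white | juice | Gamma
  3   | cat | engineer | green | milk | Delta
  4   | fish | lawyer | blue | tea | Alpha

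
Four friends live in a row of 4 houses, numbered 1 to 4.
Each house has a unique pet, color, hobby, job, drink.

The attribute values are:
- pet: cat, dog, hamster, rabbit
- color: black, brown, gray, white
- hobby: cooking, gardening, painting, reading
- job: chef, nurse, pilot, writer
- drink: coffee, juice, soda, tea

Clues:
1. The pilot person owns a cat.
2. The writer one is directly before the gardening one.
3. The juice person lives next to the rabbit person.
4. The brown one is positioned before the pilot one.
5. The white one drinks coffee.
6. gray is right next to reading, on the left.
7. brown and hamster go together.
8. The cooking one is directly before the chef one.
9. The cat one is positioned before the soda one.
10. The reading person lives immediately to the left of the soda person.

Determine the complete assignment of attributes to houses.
Solution:

House | Pet | Color | Hobby | Job | Drink
-----------------------------------------
  1   | hamster | brown | cooking | writer | juice
  2   | rabbit | gray | gardening | chef | tea
  3   | cat | white | reading | pilot | coffee
  4   | dog | black | painting | nurse | soda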